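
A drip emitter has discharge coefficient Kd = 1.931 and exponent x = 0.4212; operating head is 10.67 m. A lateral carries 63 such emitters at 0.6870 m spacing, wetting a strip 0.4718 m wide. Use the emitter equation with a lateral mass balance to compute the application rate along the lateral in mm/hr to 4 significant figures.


Approach: apply the emitter equation with a lateral mass balance, q = Kd*h^x; Q = n*q; rate = Q/(n*spacing*width).
Step 1 — single emitter flow (q = Kd*h^x):
  q = 1.931 * 10.67^0.4212 = 5.23414 L/hr
Step 2 — total lateral flow: Q = 63 * 5.23414 = 329.751 L/hr
Step 3 — wetted area: A = 63 * 0.6870 * 0.4718 = 20.4200 m^2
Step 4 — application rate: Q/A = 329.751/20.4200 = 16.15 mm/hr
Therefore the application rate along the lateral = 16.15 mm/hr.


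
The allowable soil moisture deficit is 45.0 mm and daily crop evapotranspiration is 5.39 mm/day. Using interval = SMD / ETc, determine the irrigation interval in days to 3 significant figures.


interval = 45.0 / 5.39 = 8.35 days
Therefore the irrigation interval = 8.35 days.


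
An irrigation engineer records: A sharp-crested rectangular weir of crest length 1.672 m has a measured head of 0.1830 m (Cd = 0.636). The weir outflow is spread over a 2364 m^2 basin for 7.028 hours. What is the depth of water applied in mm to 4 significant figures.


Approach: apply the rectangular weir equation with a volume-to-depth conversion, Q = (2/3)*Cd*L*sqrt(2g)*H^1.5; d = Q*t/A * 1000.
Step 1 — weir discharge:
  Q = (2/3)*0.636*1.672*sqrt(2*9.81)*0.1830^1.5 = 0.245826 m^3/s
Step 2 — volume: V = 0.245826 * 7.028*3600 = 6219.60 m^3
Step 3 — depth: d = V/A * 1000 = 6219.60/2364 * 1000 = 2631 mm
Therefore the depth of water applied = 2631 mm.


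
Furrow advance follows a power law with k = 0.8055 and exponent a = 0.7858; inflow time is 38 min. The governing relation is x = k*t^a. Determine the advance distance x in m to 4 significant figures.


x = 0.8055 * 38^0.7858 = 14.04 m
Therefore the advance distance x = 14.04 m.


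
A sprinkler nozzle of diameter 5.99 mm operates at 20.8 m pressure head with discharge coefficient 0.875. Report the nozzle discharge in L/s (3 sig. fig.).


Approach: apply the orifice equation, Q = Cd*A*sqrt(2*g*h), A = pi*(d/2)^2.
A = pi*(5.99e-3/2)^2 = 2.8180e-05 m^2
Q = 0.875 * 2.8180e-05 * sqrt(2*9.81*20.8) * 1000 = 0.498 L/s
Therefore the nozzle discharge = 0.498 L/s.


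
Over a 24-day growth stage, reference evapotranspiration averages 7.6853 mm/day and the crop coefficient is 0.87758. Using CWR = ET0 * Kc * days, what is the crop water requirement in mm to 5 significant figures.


CWR = 7.6853 * 0.87758 * 24 = 161.87 mm
Therefore the crop water requirement = 161.87 mm.


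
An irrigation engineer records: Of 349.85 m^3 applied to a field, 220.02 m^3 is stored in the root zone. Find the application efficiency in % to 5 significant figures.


Approach: apply the application efficiency ratio, Ea = (stored/applied)*100.
Ea = (220.02/349.85)*100 = 62.890 %
Therefore the application efficiency = 62.890 %.


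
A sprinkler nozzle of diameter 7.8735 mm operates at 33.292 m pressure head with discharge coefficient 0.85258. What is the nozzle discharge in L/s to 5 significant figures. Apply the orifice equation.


Approach: apply the orifice equation, Q = Cd*A*sqrt(2*g*h), A = pi*(d/2)^2.
A = pi*(7.8735e-3/2)^2 = 4.868840e-05 m^2
Q = 0.85258 * 4.868840e-05 * sqrt(2*9.81*33.292) * 1000 = 1.0609 L/s
Therefore the nozzle discharge = 1.0609 L/s.


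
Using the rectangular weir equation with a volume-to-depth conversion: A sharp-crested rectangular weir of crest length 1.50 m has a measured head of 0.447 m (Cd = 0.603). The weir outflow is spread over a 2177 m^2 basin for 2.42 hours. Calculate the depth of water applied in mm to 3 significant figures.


Approach: apply the rectangular weir equation with a volume-to-depth conversion, Q = (2/3)*Cd*L*sqrt(2g)*H^1.5; d = Q*t/A * 1000.
Step 1 — weir discharge:
  Q = (2/3)*0.603*1.50*sqrt(2*9.81)*0.447^1.5 = 0.79823 m^3/s
Step 2 — volume: V = 0.79823 * 2.42*3600 = 6954.2 m^3
Step 3 — depth: d = V/A * 1000 = 6954.2/2177 * 1000 = 3190 mm
Therefore the depth of water applied = 3190 mm.


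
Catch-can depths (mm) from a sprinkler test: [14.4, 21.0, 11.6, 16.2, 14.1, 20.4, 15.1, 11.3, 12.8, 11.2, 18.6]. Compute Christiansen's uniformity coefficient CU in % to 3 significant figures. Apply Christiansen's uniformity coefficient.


Approach: apply Christiansen's uniformity coefficient, CU = (1 - mean_abs_deviation/mean)*100.
mean = 15.155 mm
mean |d_i - mean| = 2.8331 mm
CU = (1 - 2.8331/15.155)*100 = 81.3 %
Therefore Christiansen's uniformity coefficient CU = 81.3 %.


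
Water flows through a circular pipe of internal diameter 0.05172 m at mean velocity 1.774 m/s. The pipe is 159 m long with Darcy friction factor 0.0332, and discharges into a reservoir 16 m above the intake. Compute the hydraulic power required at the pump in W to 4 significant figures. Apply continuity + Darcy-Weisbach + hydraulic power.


Approach: apply continuity + Darcy-Weisbach + hydraulic power, Q = A*v; hf = f*(L/D)*(v^2/(2g)); H = static + hf; P = rho*g*Q*H.
Step 1 — flow rate (continuity, Q = A*v):
  A = pi*(0.05172/2)^2 = 0.00210091 m^2
  Q = 0.00210091 * 1.774 = 0.00372701 m^3/s
Step 2 — friction head loss (Darcy-Weisbach):
  hf = 0.0332 * (159/0.05172) * (1.774^2 / (2*9.81))
  hf = 16.3714 m
Step 3 — total head: H = 16 + 16.3714 = 32.3714 m
Step 4 — hydraulic power (P = rho*g*Q*H):
  P = 1000 * 9.81 * 0.00372701 * 32.3714 = 1184 W
Therefore the hydraulic power required at the pump = 1184 W.


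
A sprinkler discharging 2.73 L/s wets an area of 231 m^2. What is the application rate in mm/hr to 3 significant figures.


Approach: apply the application rate relation, rate = (Q/A)*3600.
rate = (2.73 / 231) * 3600 = 42.5 mm/hr
Therefore the application rate = 42.5 mm/hr.


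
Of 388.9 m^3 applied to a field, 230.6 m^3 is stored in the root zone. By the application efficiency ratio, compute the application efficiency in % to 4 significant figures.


Approach: apply the application efficiency ratio, Ea = (stored/applied)*100.
Ea = (230.6/388.9)*100 = 59.30 %
Therefore the application efficiency = 59.30 %.


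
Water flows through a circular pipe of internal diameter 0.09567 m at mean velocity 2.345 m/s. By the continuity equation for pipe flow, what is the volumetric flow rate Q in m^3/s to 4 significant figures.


Approach: apply the continuity equation for pipe flow, Q = A * v with A = pi*(D/2)^2.
A = pi*(0.09567/2)^2 = 0.00718855 m^2
Q = 0.00718855 * 2.345 = 0.01686 m^3/s
Therefore the volumetric flow rate Q = 0.01686 m^3/s.


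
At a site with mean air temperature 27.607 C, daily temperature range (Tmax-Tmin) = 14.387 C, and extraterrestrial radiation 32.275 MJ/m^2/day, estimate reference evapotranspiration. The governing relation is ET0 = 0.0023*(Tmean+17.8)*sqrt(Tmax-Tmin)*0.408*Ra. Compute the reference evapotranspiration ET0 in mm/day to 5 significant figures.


ET0 = 0.0023*(27.607+17.8)*sqrt(14.387)*0.408*32.275 = 5.2163 mm/day
Therefore the reference evapotranspiration ET0 = 5.2163 mm/day.


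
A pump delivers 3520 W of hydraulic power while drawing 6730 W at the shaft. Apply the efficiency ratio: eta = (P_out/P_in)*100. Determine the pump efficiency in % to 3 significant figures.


eta = (3520 / 6730) * 100 = 52.3 %
Therefore the pump efficiency = 52.3 %.


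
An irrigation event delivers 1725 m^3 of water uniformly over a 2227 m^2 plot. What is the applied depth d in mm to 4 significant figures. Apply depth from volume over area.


Approach: apply depth from volume over area, d = (V/A)*1000.
d = (1725 / 2227) * 1000 = 774.6 mm
Therefore the applied depth d = 774.6 mm.


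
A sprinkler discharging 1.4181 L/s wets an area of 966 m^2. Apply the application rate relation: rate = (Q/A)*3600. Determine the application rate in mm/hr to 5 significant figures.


rate = (1.4181 / 966) * 3600 = 5.2848 mm/hr
Therefore the application rate = 5.2848 mm/hr.


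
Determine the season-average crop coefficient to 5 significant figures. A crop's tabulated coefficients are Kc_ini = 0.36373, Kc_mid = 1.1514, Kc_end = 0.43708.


Approach: apply a simple seasonal average, Kc_avg = (Kc_ini + Kc_mid + Kc_end)/3.
Kc_avg = (0.36373 + 1.1514 + 0.43708)/3 = 0.65074
Therefore the season-average crop coefficient = 0.65074.


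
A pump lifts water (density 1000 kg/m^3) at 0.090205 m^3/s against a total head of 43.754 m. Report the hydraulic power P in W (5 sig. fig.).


Approach: apply the hydraulic power relation, P = rho*g*Q*H.
P = 1000 * 9.81 * 0.090205 * 43.754 = 38718 W
Therefore the hydraulic power P = 38718 W.


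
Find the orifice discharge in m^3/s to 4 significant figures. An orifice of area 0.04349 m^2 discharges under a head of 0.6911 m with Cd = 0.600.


Approach: apply the orifice equation, Q = Cd*A*sqrt(2*g*h).
Q = 0.600 * 0.04349 * sqrt(2*9.81*0.6911) = 0.09609 m^3/s
Therefore the orifice discharge = 0.09609 m^3/s.


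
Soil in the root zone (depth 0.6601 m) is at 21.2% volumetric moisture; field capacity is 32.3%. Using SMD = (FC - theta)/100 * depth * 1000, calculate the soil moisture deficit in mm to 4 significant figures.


SMD = (32.3 - 21.2)/100 * 0.6601 * 1000 = 73.27 mm
Therefore the soil moisture deficit = 73.27 mm.


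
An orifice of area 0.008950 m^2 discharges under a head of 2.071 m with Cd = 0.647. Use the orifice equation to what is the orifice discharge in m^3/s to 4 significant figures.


Approach: apply the orifice equation, Q = Cd*A*sqrt(2*g*h).
Q = 0.647 * 0.008950 * sqrt(2*9.81*2.071) = 0.03691 m^3/s
Therefore the orifice discharge = 0.03691 m^3/s.


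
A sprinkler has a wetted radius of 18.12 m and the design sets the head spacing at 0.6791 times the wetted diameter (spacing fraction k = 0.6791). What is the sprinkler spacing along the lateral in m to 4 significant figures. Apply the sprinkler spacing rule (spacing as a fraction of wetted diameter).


Approach: apply the sprinkler spacing rule (spacing as a fraction of wetted diameter), S = k*(2*R).
S = 0.6791 * (2 * 18.12) = 24.61 m
Therefore the sprinkler spacing along the lateral = 24.61 m.


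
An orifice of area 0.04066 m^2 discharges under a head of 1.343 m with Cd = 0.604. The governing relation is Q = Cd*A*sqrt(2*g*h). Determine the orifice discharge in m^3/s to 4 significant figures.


Q = 0.604 * 0.04066 * sqrt(2*9.81*1.343) = 0.1261 m^3/s
Therefore the orifice discharge = 0.1261 m^3/s.


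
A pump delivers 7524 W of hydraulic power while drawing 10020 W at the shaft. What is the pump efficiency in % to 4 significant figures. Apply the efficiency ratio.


Approach: apply the efficiency ratio, eta = (P_out/P_in)*100.
eta = (7524 / 10020) * 100 = 75.09 %
Therefore the pump efficiency = 75.09 %.


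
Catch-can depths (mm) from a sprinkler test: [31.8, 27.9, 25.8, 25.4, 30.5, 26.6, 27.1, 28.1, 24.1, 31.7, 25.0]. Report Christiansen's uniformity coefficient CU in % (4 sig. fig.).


Approach: apply Christiansen's uniformity coefficient, CU = (1 - mean_abs_deviation/mean)*100.
mean = 27.6364 mm
mean |d_i - mean| = 2.14876 mm
CU = (1 - 2.14876/27.6364)*100 = 92.22 %
Therefore Christiansen's uniformity coefficient CU = 92.22 %.


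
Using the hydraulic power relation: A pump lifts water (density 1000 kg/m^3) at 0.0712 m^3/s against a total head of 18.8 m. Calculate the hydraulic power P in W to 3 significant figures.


Approach: apply the hydraulic power relation, P = rho*g*Q*H.
P = 1000 * 9.81 * 0.0712 * 18.8 = 13100 W
Therefore the hydraulic power P = 13100 W.


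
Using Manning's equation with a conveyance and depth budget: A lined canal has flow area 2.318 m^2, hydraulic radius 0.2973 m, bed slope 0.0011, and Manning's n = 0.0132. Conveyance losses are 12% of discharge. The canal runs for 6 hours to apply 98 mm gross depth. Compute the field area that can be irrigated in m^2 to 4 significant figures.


Approach: apply Manning's equation with a conveyance and depth budget, Q = (1/n)*A*R^(2/3)*S^(1/2); Q_field = Q*(1-loss); Area = Q_field*t/(d/1000).
Step 1 — canal discharge (Manning's equation):
  Q = (1/0.0132) * 2.318 * 0.2973^(2/3) * 0.0011^(1/2) = 2.59437 m^3/s
Step 2 — delivered flow: Q_field = 2.59437*(1 - 12/100) = 2.28305 m^3/s
Step 3 — volume delivered: V = 2.28305 * 6*3600 = 49313.8 m^3
Step 4 — area served: A = V / (depth/1000) = 49313.8 / 0.098 = 503200 m^2
Therefore the field area that can be irrigated = 503200 m^2.


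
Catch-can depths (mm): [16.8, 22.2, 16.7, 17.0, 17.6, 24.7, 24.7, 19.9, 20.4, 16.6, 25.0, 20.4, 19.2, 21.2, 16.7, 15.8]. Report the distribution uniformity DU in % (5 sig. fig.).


Approach: apply the low-quarter distribution uniformity, DU = (mean of lowest quarter of readings / overall mean)*100.
sorted lowest 4 of 16: [15.8, 16.6, 16.7, 16.7] -> mean = 16.45000 mm
overall mean = 19.68125 mm
DU = (16.45000/19.68125)*100 = 83.582 %
Therefore the distribution uniformity DU = 83.582 %.


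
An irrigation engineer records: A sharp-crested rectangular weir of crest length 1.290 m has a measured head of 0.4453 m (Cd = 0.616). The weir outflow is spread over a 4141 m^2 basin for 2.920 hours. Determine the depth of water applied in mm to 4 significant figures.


Approach: apply the rectangular weir equation with a volume-to-depth conversion, Q = (2/3)*Cd*L*sqrt(2g)*H^1.5; d = Q*t/A * 1000.
Step 1 — weir discharge:
  Q = (2/3)*0.616*1.290*sqrt(2*9.81)*0.4453^1.5 = 0.697281 m^3/s
Step 2 — volume: V = 0.697281 * 2.920*3600 = 7329.82 m^3
Step 3 — depth: d = V/A * 1000 = 7329.82/4141 * 1000 = 1770 mm
Therefore the depth of water applied = 1770 mm.


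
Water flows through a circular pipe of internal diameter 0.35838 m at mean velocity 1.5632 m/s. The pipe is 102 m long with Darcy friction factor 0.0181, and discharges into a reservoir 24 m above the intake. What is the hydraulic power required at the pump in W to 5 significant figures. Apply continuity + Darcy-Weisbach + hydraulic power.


Approach: apply continuity + Darcy-Weisbach + hydraulic power, Q = A*v; hf = f*(L/D)*(v^2/(2g)); H = static + hf; P = rho*g*Q*H.
Step 1 — flow rate (continuity, Q = A*v):
  A = pi*(0.35838/2)^2 = 0.1008736 m^2
  Q = 0.1008736 * 1.5632 = 0.1576856 m^3/s
Step 2 — friction head loss (Darcy-Weisbach):
  hf = 0.0181 * (102/0.35838) * (1.5632^2 / (2*9.81))
  hf = 0.6416011 m
Step 3 — total head: H = 24 + 0.6416011 = 24.64160 m
Step 4 — hydraulic power (P = rho*g*Q*H):
  P = 1000 * 9.81 * 0.1576856 * 24.64160 = 38118 W
Therefore the hydraulic power required at the pump = 38118 W.


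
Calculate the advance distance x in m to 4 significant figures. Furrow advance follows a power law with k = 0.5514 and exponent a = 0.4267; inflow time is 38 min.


Approach: apply the power-law advance function, x = k*t^a.
x = 0.5514 * 38^0.4267 = 2.604 m
Therefore the advance distance x = 2.604 m.


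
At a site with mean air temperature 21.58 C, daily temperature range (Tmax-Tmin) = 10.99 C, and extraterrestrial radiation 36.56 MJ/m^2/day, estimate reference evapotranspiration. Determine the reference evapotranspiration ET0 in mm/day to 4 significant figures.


Approach: apply the Hargreaves-Samani method, ET0 = 0.0023*(Tmean+17.8)*sqrt(Tmax-Tmin)*0.408*Ra.
ET0 = 0.0023*(21.58+17.8)*sqrt(10.99)*0.408*36.56 = 4.479 mm/day
Therefore the reference evapotranspiration ET0 = 4.479 mm/day.


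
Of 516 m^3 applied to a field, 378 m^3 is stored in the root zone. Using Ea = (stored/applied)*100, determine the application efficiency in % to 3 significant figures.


Ea = (378/516)*100 = 73.3 %
Therefore the application efficiency = 73.3 %.


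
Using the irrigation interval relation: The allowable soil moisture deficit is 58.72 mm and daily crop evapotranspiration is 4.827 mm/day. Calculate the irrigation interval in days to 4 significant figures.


Approach: apply the irrigation interval relation, interval = SMD / ETc.
interval = 58.72 / 4.827 = 12.16 days
Therefore the irrigation interval = 12.16 days.


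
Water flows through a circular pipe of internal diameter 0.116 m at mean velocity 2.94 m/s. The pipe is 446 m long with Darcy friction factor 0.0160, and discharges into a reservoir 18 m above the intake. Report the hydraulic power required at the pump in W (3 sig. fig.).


Approach: apply continuity + Darcy-Weisbach + hydraulic power, Q = A*v; hf = f*(L/D)*(v^2/(2g)); H = static + hf; P = rho*g*Q*H.
Step 1 — flow rate (continuity, Q = A*v):
  A = pi*(0.116/2)^2 = 0.010568 m^2
  Q = 0.010568 * 2.94 = 0.031071 m^3/s
Step 2 — friction head loss (Darcy-Weisbach):
  hf = 0.0160 * (446/0.116) * (2.94^2 / (2*9.81))
  hf = 27.101 m
Step 3 — total head: H = 18 + 27.101 = 45.101 m
Step 4 — hydraulic power (P = rho*g*Q*H):
  P = 1000 * 9.81 * 0.031071 * 45.101 = 13700 W
Therefore the hydraulic power required at the pump = 13700 W.


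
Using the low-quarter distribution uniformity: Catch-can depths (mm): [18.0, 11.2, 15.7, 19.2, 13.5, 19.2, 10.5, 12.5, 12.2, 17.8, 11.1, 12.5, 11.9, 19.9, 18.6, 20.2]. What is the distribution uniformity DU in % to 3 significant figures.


Approach: apply the low-quarter distribution uniformity, DU = (mean of lowest quarter of readings / overall mean)*100.
sorted lowest 4 of 16: [10.5, 11.1, 11.2, 11.9] -> mean = 11.175 mm
overall mean = 15.250 mm
DU = (11.175/15.250)*100 = 73.3 %
Therefore the distribution uniformity DU = 73.3 %.


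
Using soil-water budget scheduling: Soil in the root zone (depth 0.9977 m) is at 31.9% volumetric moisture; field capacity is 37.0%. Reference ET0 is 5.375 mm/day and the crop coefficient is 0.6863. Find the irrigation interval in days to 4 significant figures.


Approach: apply soil-water budget scheduling, SMD = (FC-theta)/100*depth*1000; ETc = ET0*Kc; interval = SMD/ETc.
Step 1 — soil moisture deficit:
  SMD = (37.0 - 31.9)/100 * 0.9977 * 1000 = 50.8827 mm
Step 2 — daily crop ET (ETc = ET0*Kc):
  ETc = 5.375 * 0.6863 = 3.68886 mm/day
Step 3 — irrigation interval (SMD/ETc):
  interval = 50.8827 / 3.68886 = 13.79 days
Therefore the irrigation interval = 13.79 days.


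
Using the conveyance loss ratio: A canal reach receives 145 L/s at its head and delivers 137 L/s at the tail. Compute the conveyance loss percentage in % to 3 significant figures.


Approach: apply the conveyance loss ratio, loss% = ((Q_head - Q_tail)/Q_head)*100.
loss = ((145 - 137)/145)*100 = 5.52 %
Therefore the conveyance loss percentage = 5.52 %.


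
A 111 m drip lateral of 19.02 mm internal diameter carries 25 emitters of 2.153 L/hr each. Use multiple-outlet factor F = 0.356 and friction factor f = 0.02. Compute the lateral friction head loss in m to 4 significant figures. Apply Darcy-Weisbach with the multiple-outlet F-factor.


Approach: apply Darcy-Weisbach with the multiple-outlet F-factor, Q = n*q/(3600*1000) m^3/s; v = Q/A; hf = F*f*(L/D)*(v^2/(2g)).
Q = 25*2.153/(3600*1000) = 1.49514e-05 m^3/s
A = pi*(19.02e-3/2)^2 = 2.84126e-04 m^2, so v = Q/A = 0.0526224 m/s
hf = 0.356*0.02*(111/0.01902)*(0.0526224^2/(2*9.81)) = 0.005865 m
Therefore the lateral friction head loss = 0.005865 m.


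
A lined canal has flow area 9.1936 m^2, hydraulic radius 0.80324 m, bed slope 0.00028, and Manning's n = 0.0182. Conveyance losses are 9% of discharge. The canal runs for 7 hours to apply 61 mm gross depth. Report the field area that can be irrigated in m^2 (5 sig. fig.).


Approach: apply Manning's equation with a conveyance and depth budget, Q = (1/n)*A*R^(2/3)*S^(1/2); Q_field = Q*(1-loss); Area = Q_field*t/(d/1000).
Step 1 — canal discharge (Manning's equation):
  Q = (1/0.0182) * 9.1936 * 0.80324^(2/3) * 0.00028^(1/2) = 7.303933 m^3/s
Step 2 — delivered flow: Q_field = 7.303933*(1 - 9/100) = 6.646579 m^3/s
Step 3 — volume delivered: V = 6.646579 * 7*3600 = 167493.8 m^3
Step 4 — area served: A = V / (depth/1000) = 167493.8 / 0.061 = 2745800 m^2
Therefore the field area that can be irrigated = 2745800 m^2.


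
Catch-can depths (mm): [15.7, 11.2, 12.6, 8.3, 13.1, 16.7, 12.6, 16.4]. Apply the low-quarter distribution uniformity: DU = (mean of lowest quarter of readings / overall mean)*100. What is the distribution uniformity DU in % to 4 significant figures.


sorted lowest 2 of 8: [8.3, 11.2] -> mean = 9.75000 mm
overall mean = 13.3250 mm
DU = (9.75000/13.3250)*100 = 73.17 %
Therefore the distribution uniformity DU = 73.17 %.


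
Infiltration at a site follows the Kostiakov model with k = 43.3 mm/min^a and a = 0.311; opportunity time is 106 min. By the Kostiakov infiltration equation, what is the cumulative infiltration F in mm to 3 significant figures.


Approach: apply the Kostiakov infiltration equation, F = k*t^a.
F = 43.3 * 106^0.311 = 185 mm
Therefore the cumulative infiltration F = 185 mm.


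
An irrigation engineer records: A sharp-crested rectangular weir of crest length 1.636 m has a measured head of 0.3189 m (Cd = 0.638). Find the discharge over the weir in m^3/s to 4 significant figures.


Approach: apply the rectangular weir equation, Q = (2/3)*Cd*L*sqrt(2g)*H^1.5.
Q = (2/3)*0.638*1.636*sqrt(2*9.81)*0.3189^1.5 = 0.5551 m^3/s
Therefore the discharge over the weir = 0.5551 m^3/s.


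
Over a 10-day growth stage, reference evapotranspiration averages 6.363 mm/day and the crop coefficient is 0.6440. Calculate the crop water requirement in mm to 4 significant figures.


Approach: apply the crop water requirement relation, CWR = ET0 * Kc * days.
CWR = 6.363 * 0.6440 * 10 = 40.98 mm
Therefore the crop water requirement = 40.98 mm.


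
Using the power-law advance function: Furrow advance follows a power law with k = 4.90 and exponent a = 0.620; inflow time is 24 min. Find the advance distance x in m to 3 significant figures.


Approach: apply the power-law advance function, x = k*t^a.
x = 4.90 * 24^0.620 = 35.2 m
Therefore the advance distance x = 35.2 m.


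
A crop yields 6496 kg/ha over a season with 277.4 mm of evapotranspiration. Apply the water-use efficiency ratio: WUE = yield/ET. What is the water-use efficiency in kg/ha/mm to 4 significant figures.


WUE = 6496 / 277.4 = 23.42 kg/ha/mm
Therefore the water-use efficiency = 23.42 kg/ha/mm.


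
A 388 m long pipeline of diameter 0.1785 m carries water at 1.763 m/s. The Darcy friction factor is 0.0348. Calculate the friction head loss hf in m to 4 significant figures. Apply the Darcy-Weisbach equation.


Approach: apply the Darcy-Weisbach equation, hf = f*(L/D)*(v^2/(2g)).
hf = 0.0348 * (388/0.1785) * (1.763^2 / (2*9.81))
hf = 11.98 m
Therefore the friction head loss hf = 11.98 m.


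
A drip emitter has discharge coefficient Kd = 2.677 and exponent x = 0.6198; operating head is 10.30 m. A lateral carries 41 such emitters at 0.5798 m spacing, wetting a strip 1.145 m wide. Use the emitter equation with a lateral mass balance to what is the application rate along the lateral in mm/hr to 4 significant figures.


Approach: apply the emitter equation with a lateral mass balance, q = Kd*h^x; Q = n*q; rate = Q/(n*spacing*width).
Step 1 — single emitter flow (q = Kd*h^x):
  q = 2.677 * 10.30^0.6198 = 11.3607 L/hr
Step 2 — total lateral flow: Q = 41 * 11.3607 = 465.788 L/hr
Step 3 — wetted area: A = 41 * 0.5798 * 1.145 = 27.2187 m^2
Step 4 — application rate: Q/A = 465.788/27.2187 = 17.11 mm/hr
Therefore the application rate along the lateral = 17.11 mm/hr.


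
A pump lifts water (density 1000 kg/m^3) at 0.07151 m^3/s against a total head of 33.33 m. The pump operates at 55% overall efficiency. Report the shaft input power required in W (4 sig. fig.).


Approach: apply hydraulic power then efficiency conversion, P = rho*g*Q*H; P_in = P/eta.
Step 1 — hydraulic power (P = rho*g*Q*H):
  P = 1000 * 9.81 * 0.07151 * 33.33 = 23381.4 W
Step 2 — input power: P_in = P/eta = 23381.4 / 0.55 = 42510 W
Therefore the shaft input power required = 42510 W.


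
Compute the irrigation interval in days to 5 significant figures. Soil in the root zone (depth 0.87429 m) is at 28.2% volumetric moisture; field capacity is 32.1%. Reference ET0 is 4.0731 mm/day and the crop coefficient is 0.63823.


Approach: apply soil-water budget scheduling, SMD = (FC-theta)/100*depth*1000; ETc = ET0*Kc; interval = SMD/ETc.
Step 1 — soil moisture deficit:
  SMD = (32.1 - 28.2)/100 * 0.87429 * 1000 = 34.09731 mm
Step 2 — daily crop ET (ETc = ET0*Kc):
  ETc = 4.0731 * 0.63823 = 2.599575 mm/day
Step 3 — irrigation interval (SMD/ETc):
  interval = 34.09731 / 2.599575 = 13.116 days
Therefore the irrigation interval = 13.116 days.


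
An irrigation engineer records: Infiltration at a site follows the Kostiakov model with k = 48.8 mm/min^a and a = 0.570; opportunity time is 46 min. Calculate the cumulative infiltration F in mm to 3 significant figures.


Approach: apply the Kostiakov infiltration equation, F = k*t^a.
F = 48.8 * 46^0.570 = 433 mm
Therefore the cumulative infiltration F = 433 mm.


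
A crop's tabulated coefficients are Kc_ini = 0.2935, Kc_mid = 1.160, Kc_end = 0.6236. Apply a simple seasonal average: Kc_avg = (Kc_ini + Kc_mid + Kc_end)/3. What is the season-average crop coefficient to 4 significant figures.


Kc_avg = (0.2935 + 1.160 + 0.6236)/3 = 0.6924
Therefore the season-average crop coefficient = 0.6924.


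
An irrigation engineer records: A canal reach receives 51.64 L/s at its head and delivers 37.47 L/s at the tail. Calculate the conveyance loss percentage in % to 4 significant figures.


Approach: apply the conveyance loss ratio, loss% = ((Q_head - Q_tail)/Q_head)*100.
loss = ((51.64 - 37.47)/51.64)*100 = 27.44 %
Therefore the conveyance loss percentage = 27.44 %.


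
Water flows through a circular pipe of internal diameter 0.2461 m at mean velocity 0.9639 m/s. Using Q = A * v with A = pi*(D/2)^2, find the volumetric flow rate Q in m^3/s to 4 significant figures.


A = pi*(0.2461/2)^2 = 0.0475678 m^2
Q = 0.0475678 * 0.9639 = 0.04585 m^3/s
Therefore the volumetric flow rate Q = 0.04585 m^3/s.


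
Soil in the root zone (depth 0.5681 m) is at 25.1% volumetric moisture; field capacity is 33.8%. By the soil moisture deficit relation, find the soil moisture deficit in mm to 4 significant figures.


Approach: apply the soil moisture deficit relation, SMD = (FC - theta)/100 * depth * 1000.
SMD = (33.8 - 25.1)/100 * 0.5681 * 1000 = 49.42 mm
Therefore the soil moisture deficit = 49.42 mm.


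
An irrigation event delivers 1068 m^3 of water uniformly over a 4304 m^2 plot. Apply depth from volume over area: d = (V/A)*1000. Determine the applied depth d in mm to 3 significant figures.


d = (1068 / 4304) * 1000 = 248 mm
Therefore the applied depth d = 248 mm.


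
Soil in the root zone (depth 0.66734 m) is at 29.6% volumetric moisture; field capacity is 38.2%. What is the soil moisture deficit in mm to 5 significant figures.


Approach: apply the soil moisture deficit relation, SMD = (FC - theta)/100 * depth * 1000.
SMD = (38.2 - 29.6)/100 * 0.66734 * 1000 = 57.391 mm
Therefore the soil moisture deficit = 57.391 mm.


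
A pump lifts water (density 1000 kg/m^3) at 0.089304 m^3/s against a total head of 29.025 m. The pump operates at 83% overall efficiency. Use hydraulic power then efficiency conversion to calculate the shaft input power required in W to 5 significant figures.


Approach: apply hydraulic power then efficiency conversion, P = rho*g*Q*H; P_in = P/eta.
Step 1 — hydraulic power (P = rho*g*Q*H):
  P = 1000 * 9.81 * 0.089304 * 29.025 = 25428.00 W
Step 2 — input power: P_in = P/eta = 25428.00 / 0.83 = 30636 W
Therefore the shaft input power required = 30636 W.


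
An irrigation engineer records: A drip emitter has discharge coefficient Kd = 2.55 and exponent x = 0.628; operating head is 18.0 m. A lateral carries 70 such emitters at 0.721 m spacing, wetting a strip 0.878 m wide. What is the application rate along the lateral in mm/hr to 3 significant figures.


Approach: apply the emitter equation with a lateral mass balance, q = Kd*h^x; Q = n*q; rate = Q/(n*spacing*width).
Step 1 — single emitter flow (q = Kd*h^x):
  q = 2.55 * 18.0^0.628 = 15.662 L/hr
Step 2 — total lateral flow: Q = 70 * 15.662 = 1096.4 L/hr
Step 3 — wetted area: A = 70 * 0.721 * 0.878 = 44.313 m^2
Step 4 — application rate: Q/A = 1096.4/44.313 = 24.7 mm/hr
Therefore the application rate along the lateral = 24.7 mm/hr.


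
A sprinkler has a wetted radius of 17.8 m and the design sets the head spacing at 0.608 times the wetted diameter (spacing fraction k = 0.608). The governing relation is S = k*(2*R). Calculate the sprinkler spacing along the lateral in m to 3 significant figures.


S = 0.608 * (2 * 17.8) = 21.6 m
Therefore the sprinkler spacing along the lateral = 21.6 m.


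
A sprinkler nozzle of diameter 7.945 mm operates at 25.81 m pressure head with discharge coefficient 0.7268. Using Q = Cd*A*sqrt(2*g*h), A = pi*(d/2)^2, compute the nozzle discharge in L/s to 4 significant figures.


A = pi*(7.945e-3/2)^2 = 4.95767e-05 m^2
Q = 0.7268 * 4.95767e-05 * sqrt(2*9.81*25.81) * 1000 = 0.8108 L/s
Therefore the nozzle discharge = 0.8108 L/s.


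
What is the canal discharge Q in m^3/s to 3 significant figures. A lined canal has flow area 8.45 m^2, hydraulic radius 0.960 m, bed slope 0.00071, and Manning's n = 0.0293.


Approach: apply Manning's equation, Q = (1/n)*A*R^(2/3)*S^(1/2).
Q = (1/0.0293) * 8.45 * 0.960^(2/3) * 0.00071^(1/2) = 7.48 m^3/s
Therefore the canal discharge Q = 7.48 m^3/s.


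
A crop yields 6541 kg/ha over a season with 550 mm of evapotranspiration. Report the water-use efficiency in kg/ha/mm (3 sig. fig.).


Approach: apply the water-use efficiency ratio, WUE = yield/ET.
WUE = 6541 / 550 = 11.9 kg/ha/mm
Therefore the water-use efficiency = 11.9 kg/ha/mm.


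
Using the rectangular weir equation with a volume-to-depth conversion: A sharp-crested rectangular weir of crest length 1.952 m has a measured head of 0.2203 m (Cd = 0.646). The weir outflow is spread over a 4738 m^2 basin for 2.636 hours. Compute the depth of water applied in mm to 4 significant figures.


Approach: apply the rectangular weir equation with a volume-to-depth conversion, Q = (2/3)*Cd*L*sqrt(2g)*H^1.5; d = Q*t/A * 1000.
Step 1 — weir discharge:
  Q = (2/3)*0.646*1.952*sqrt(2*9.81)*0.2203^1.5 = 0.385028 m^3/s
Step 2 — volume: V = 0.385028 * 2.636*3600 = 3653.76 m^3
Step 3 — depth: d = V/A * 1000 = 3653.76/4738 * 1000 = 771.2 mm
Therefore the depth of water applied = 771.2 mm.


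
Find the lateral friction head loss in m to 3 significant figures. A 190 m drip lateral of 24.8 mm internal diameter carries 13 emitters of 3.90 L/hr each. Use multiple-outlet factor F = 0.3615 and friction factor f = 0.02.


Approach: apply Darcy-Weisbach with the multiple-outlet F-factor, Q = n*q/(3600*1000) m^3/s; v = Q/A; hf = F*f*(L/D)*(v^2/(2g)).
Q = 13*3.90/(3600*1000) = 1.4083e-05 m^3/s
A = pi*(24.8e-3/2)^2 = 4.8305e-04 m^2, so v = Q/A = 0.029155 m/s
hf = 0.3615*0.02*(190/0.0248)*(0.029155^2/(2*9.81)) = 0.00240 m
Therefore the lateral friction head loss = 0.00240 m.


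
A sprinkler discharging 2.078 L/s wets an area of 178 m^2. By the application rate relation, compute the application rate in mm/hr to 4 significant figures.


Approach: apply the application rate relation, rate = (Q/A)*3600.
rate = (2.078 / 178) * 3600 = 42.03 mm/hr
Therefore the application rate = 42.03 mm/hr.


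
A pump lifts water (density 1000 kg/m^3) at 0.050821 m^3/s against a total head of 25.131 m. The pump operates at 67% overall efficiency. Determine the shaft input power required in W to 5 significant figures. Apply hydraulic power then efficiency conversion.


Approach: apply hydraulic power then efficiency conversion, P = rho*g*Q*H; P_in = P/eta.
Step 1 — hydraulic power (P = rho*g*Q*H):
  P = 1000 * 9.81 * 0.050821 * 25.131 = 12529.16 W
Step 2 — input power: P_in = P/eta = 12529.16 / 0.67 = 18700 W
Therefore the shaft input power required = 18700 W.


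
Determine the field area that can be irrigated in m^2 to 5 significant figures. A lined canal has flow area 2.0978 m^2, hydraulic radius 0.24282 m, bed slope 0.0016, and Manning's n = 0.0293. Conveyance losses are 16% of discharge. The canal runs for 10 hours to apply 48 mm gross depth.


Approach: apply Manning's equation with a conveyance and depth budget, Q = (1/n)*A*R^(2/3)*S^(1/2); Q_field = Q*(1-loss); Area = Q_field*t/(d/1000).
Step 1 — canal discharge (Manning's equation):
  Q = (1/0.0293) * 2.0978 * 0.24282^(2/3) * 0.0016^(1/2) = 1.114669 m^3/s
Step 2 — delivered flow: Q_field = 1.114669*(1 - 16/100) = 0.9363223 m^3/s
Step 3 — volume delivered: V = 0.9363223 * 10*3600 = 33707.60 m^3
Step 4 — area served: A = V / (depth/1000) = 33707.60 / 0.048 = 702240 m^2
Therefore the field area that can be irrigated = 702240 m^2.


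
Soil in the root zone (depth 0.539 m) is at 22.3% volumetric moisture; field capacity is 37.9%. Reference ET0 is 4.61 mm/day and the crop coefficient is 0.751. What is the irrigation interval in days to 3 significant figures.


Approach: apply soil-water budget scheduling, SMD = (FC-theta)/100*depth*1000; ETc = ET0*Kc; interval = SMD/ETc.
Step 1 — soil moisture deficit:
  SMD = (37.9 - 22.3)/100 * 0.539 * 1000 = 84.084 mm
Step 2 — daily crop ET (ETc = ET0*Kc):
  ETc = 4.61 * 0.751 = 3.4621 mm/day
Step 3 — irrigation interval (SMD/ETc):
  interval = 84.084 / 3.4621 = 24.3 days
Therefore the irrigation interval = 24.3 days.


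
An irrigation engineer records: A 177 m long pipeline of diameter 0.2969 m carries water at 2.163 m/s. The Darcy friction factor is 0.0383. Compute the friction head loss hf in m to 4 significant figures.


Approach: apply the Darcy-Weisbach equation, hf = f*(L/D)*(v^2/(2g)).
hf = 0.0383 * (177/0.2969) * (2.163^2 / (2*9.81))
hf = 5.445 m
Therefore the friction head loss hf = 5.445 m.


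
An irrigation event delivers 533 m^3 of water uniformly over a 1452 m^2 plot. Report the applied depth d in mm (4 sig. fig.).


Approach: apply depth from volume over area, d = (V/A)*1000.
d = (533 / 1452) * 1000 = 367.1 mm
Therefore the applied depth d = 367.1 mm.


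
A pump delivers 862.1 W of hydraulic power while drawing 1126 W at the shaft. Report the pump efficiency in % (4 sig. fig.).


Approach: apply the efficiency ratio, eta = (P_out/P_in)*100.
eta = (862.1 / 1126) * 100 = 76.56 %
Therefore the pump efficiency = 76.56 %.


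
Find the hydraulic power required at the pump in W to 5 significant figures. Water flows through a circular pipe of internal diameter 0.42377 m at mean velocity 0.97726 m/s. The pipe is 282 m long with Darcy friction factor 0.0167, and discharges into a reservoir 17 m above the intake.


Approach: apply continuity + Darcy-Weisbach + hydraulic power, Q = A*v; hf = f*(L/D)*(v^2/(2g)); H = static + hf; P = rho*g*Q*H.
Step 1 — flow rate (continuity, Q = A*v):
  A = pi*(0.42377/2)^2 = 0.1410426 m^2
  Q = 0.1410426 * 0.97726 = 0.1378353 m^3/s
Step 2 — friction head loss (Darcy-Weisbach):
  hf = 0.0167 * (282/0.42377) * (0.97726^2 / (2*9.81))
  hf = 0.5409494 m
Step 3 — total head: H = 17 + 0.5409494 = 17.54095 m
Step 4 — hydraulic power (P = rho*g*Q*H):
  P = 1000 * 9.81 * 0.1378353 * 17.54095 = 23718 W
Therefore the hydraulic power required at the pump = 23718 W.


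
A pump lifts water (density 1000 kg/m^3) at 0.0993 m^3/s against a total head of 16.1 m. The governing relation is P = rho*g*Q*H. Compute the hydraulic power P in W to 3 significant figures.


P = 1000 * 9.81 * 0.0993 * 16.1 = 15700 W
Therefore the hydraulic power P = 15700 W.


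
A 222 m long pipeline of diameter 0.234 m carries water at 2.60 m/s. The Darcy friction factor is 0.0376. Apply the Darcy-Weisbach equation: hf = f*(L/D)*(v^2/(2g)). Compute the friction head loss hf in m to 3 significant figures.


hf = 0.0376 * (222/0.234) * (2.60^2 / (2*9.81))
hf = 12.3 m
Therefore the friction head loss hf = 12.3 m.


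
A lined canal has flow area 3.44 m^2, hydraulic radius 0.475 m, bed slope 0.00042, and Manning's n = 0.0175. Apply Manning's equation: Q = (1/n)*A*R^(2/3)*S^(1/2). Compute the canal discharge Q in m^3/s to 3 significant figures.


Q = (1/0.0175) * 3.44 * 0.475^(2/3) * 0.00042^(1/2) = 2.45 m^3/s
Therefore the canal discharge Q = 2.45 m^3/s.


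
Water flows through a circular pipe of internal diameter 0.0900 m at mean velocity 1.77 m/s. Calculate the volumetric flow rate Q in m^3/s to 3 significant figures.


Approach: apply the continuity equation for pipe flow, Q = A * v with A = pi*(D/2)^2.
A = pi*(0.0900/2)^2 = 0.0063617 m^2
Q = 0.0063617 * 1.77 = 0.0113 m^3/s
Therefore the volumetric flow rate Q = 0.0113 m^3/s.


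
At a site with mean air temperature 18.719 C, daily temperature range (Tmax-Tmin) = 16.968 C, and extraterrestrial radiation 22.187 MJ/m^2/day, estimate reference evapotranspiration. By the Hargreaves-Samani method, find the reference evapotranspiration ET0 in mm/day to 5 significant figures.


Approach: apply the Hargreaves-Samani method, ET0 = 0.0023*(Tmean+17.8)*sqrt(Tmax-Tmin)*0.408*Ra.
ET0 = 0.0023*(18.719+17.8)*sqrt(16.968)*0.408*22.187 = 3.1320 mm/day
Therefore the reference evapotranspiration ET0 = 3.1320 mm/day.


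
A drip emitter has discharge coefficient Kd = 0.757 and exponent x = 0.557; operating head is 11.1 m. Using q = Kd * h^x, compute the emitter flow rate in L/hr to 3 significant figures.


q = 0.757 * 11.1^0.557 = 2.89 L/hr
Therefore the emitter flow rate = 2.89 L/hr.


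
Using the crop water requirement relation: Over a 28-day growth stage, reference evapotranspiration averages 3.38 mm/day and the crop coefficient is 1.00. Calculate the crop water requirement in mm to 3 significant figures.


Approach: apply the crop water requirement relation, CWR = ET0 * Kc * days.
CWR = 3.38 * 1.00 * 28 = 94.6 mm
Therefore the crop water requirement = 94.6 mm.


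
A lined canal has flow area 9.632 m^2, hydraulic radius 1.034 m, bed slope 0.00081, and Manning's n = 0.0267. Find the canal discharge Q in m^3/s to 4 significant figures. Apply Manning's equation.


Approach: apply Manning's equation, Q = (1/n)*A*R^(2/3)*S^(1/2).
Q = (1/0.0267) * 9.632 * 1.034^(2/3) * 0.00081^(1/2) = 10.50 m^3/s
Therefore the canal discharge Q = 10.50 m^3/s.


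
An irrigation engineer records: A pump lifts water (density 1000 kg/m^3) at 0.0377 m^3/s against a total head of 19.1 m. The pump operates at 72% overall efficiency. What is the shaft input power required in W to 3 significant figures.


Approach: apply hydraulic power then efficiency conversion, P = rho*g*Q*H; P_in = P/eta.
Step 1 — hydraulic power (P = rho*g*Q*H):
  P = 1000 * 9.81 * 0.0377 * 19.1 = 7063.9 W
Step 2 — input power: P_in = P/eta = 7063.9 / 0.72 = 9810 W
Therefore the shaft input power required = 9810 W.


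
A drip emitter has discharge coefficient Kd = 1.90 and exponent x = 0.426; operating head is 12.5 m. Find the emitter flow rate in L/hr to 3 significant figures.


Approach: apply the emitter characteristic equation, q = Kd * h^x.
q = 1.90 * 12.5^0.426 = 5.57 L/hr
Therefore the emitter flow rate = 5.57 L/hr.


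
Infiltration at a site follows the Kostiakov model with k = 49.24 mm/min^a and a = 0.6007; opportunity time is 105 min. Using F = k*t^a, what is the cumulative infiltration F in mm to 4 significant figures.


F = 49.24 * 105^0.6007 = 806.2 mm
Therefore the cumulative infiltration F = 806.2 mm.


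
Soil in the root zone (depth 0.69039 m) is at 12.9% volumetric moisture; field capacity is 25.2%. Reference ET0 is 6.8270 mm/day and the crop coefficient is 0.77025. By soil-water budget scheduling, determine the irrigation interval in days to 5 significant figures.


Approach: apply soil-water budget scheduling, SMD = (FC-theta)/100*depth*1000; ETc = ET0*Kc; interval = SMD/ETc.
Step 1 — soil moisture deficit:
  SMD = (25.2 - 12.9)/100 * 0.69039 * 1000 = 84.91797 mm
Step 2 — daily crop ET (ETc = ET0*Kc):
  ETc = 6.8270 * 0.77025 = 5.258497 mm/day
Step 3 — irrigation interval (SMD/ETc):
  interval = 84.91797 / 5.258497 = 16.149 days
Therefore the irrigation interval = 16.149 days.
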